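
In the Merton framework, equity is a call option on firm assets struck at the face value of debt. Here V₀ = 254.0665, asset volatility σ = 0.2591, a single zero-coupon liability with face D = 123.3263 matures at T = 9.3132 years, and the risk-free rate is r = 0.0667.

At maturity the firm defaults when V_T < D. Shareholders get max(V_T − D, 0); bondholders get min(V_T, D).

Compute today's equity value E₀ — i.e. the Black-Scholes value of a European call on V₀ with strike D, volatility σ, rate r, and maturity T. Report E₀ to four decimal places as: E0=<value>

d₁ = [ln(V₀/D) + (r + σ²/2)T] / (σ√T)
   = [ln(254.0665/123.3263) + (0.0667 + 0.5·0.2591²)·9.3132] / (0.2591·√9.3132)
   = [0.722762 + 0.933801] / 0.790709 = 2.095035
d₂ = d₁ − σ√T = 2.095035 − 0.790709 = 1.304325
N(d₁) = 0.981916,  N(d₂) = 0.903939,  e^(−rT) = 0.537304
E₀ = V₀·N(d₁) − D·e^(−rT)·N(d₂)
   = 254.0665·0.981916 − 123.3263·0.537304·0.903939 = 189.573592

E0=189.5736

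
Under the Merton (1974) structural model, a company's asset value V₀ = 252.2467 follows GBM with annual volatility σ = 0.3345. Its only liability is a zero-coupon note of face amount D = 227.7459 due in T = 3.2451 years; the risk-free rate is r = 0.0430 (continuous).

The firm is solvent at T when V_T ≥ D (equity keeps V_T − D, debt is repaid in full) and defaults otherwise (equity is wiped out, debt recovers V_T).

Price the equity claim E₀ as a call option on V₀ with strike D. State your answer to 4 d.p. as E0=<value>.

E0=84.4834

d₁ = [ln(V₀/D) + (r + σ²/2)T] / (σ√T)
   = [ln(252.2467/227.7459) + (0.0430 + 0.5·0.3345²)·3.2451] / (0.3345·√3.2451)
   = [0.102177 + 0.321087] / 0.602574 = 0.702427
d₂ = d₁ − σ√T = 0.702427 − 0.602574 = 0.099853
N(d₁) = 0.758793,  N(d₂) = 0.539770,  e^(−rT) = 0.869759
E₀ = V₀·N(d₁) − D·e^(−rT)·N(d₂)
   = 252.2467·0.758793 − 227.7459·0.869759·0.539770 = 84.483439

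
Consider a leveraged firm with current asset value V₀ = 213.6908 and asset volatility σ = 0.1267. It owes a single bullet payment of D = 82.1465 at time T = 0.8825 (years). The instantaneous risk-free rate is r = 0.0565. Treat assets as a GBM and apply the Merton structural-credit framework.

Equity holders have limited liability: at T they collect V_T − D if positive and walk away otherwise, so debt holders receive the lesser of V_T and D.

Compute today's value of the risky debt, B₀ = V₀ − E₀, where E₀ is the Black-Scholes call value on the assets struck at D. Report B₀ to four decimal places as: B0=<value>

B0=78.1510

d₁ = [ln(V₀/D) + (r + σ²/2)T] / (σ√T)
   = [ln(213.6908/82.1465) + (0.0565 + 0.5·0.1267²)·0.8825] / (0.1267·√0.8825)
   = [0.956026 + 0.056945] / 0.119024 = 8.510652
d₂ = d₁ − σ√T = 8.510652 − 0.119024 = 8.391628
N(d₁) = 1.000000,  N(d₂) = 1.000000,  e^(−rT) = 0.951361
E₀ = V₀·N(d₁) − D·e^(−rT)·N(d₂)
   = 213.6908·1.000000 − 82.1465·0.951361·1.000000 = 135.539789
B₀ = V₀ − E₀ = 213.6908 − 135.539789 = 78.151011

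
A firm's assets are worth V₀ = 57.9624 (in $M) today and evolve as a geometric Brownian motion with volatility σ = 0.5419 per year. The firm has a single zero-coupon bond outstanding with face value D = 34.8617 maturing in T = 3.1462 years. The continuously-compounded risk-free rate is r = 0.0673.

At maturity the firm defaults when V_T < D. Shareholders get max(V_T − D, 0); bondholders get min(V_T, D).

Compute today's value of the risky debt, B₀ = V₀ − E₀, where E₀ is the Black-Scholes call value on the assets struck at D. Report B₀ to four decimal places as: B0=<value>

B0=23.4318

d₁ = [ln(V₀/D) + (r + σ²/2)T] / (σ√T)
   = [ln(57.9624/34.8617) + (0.0673 + 0.5·0.5419²)·3.1462] / (0.5419·√3.1462)
   = [0.508406 + 0.673689] / 0.961197 = 1.229815
d₂ = d₁ − σ√T = 1.229815 − 0.961197 = 0.268619
N(d₁) = 0.890617,  N(d₂) = 0.605888,  e^(−rT) = 0.809176
E₀ = V₀·N(d₁) − D·e^(−rT)·N(d₂)
   = 57.9624·0.890617 − 34.8617·0.809176·0.605888 = 34.530641
B₀ = V₀ − E₀ = 57.9624 − 34.530641 = 23.431759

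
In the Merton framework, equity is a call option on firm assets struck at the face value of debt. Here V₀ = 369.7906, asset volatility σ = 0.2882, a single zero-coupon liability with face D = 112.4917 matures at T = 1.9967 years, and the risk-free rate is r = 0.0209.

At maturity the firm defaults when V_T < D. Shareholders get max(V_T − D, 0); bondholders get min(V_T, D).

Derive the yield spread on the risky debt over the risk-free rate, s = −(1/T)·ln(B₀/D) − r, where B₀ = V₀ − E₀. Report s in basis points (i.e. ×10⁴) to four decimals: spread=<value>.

spread=1.2986

d₁ = [ln(V₀/D) + (r + σ²/2)T] / (σ√T)
   = [ln(369.7906/112.4917) + (0.0209 + 0.5·0.2882²)·1.9967] / (0.2882·√1.9967)
   = [1.190057 + 0.124653] / 0.407240 = 3.228344
d₂ = d₁ − σ√T = 3.228344 − 0.407240 = 2.821104
N(d₁) = 0.999377,  N(d₂) = 0.997607,  e^(−rT) = 0.959128
E₀ = V₀·N(d₁) − D·e^(−rT)·N(d₂)
   = 369.7906·0.999377 − 112.4917·0.959128·0.997607 = 261.924663
B₀ = V₀ − E₀ = 369.7906 − 261.924663 = 107.865937
spread = −(1/T)·ln(B₀/D) − r = −(1/1.9967)·ln(107.865937/112.4917) − 0.0209 = 0.00012986
in basis points: 0.00012986 × 10⁴ = 1.2986 bp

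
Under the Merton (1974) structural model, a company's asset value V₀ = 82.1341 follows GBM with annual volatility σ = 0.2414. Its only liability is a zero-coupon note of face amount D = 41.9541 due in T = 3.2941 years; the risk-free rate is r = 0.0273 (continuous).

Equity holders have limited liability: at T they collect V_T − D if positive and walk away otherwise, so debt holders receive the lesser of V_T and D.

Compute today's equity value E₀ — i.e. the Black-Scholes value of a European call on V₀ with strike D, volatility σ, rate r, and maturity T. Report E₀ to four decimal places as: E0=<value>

E0=44.1900

d₁ = [ln(V₀/D) + (r + σ²/2)T] / (σ√T)
   = [ln(82.1341/41.9541) + (0.0273 + 0.5·0.2414²)·3.2941] / (0.2414·√3.2941)
   = [0.671777 + 0.185909] / 0.438133 = 1.957595
d₂ = d₁ − σ√T = 1.957595 − 0.438133 = 1.519462
N(d₁) = 0.974861,  N(d₂) = 0.935677,  e^(−rT) = 0.913996
E₀ = V₀·N(d₁) − D·e^(−rT)·N(d₂)
   = 82.1341·0.974861 − 41.9541·0.913996·0.935677 = 44.189989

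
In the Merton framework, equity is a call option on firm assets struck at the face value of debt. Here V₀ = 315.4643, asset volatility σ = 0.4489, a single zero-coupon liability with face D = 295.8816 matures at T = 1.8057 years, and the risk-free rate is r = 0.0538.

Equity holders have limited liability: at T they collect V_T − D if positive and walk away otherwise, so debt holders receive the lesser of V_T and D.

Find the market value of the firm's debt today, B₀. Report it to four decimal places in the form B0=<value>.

B0=220.3865

d₁ = [ln(V₀/D) + (r + σ²/2)T] / (σ√T)
   = [ln(315.4643/295.8816) + (0.0538 + 0.5·0.4489²)·1.8057] / (0.4489·√1.8057)
   = [0.064086 + 0.279081] / 0.603215 = 0.568897
d₂ = d₁ − σ√T = 0.568897 − 0.603215 = -0.034319
N(d₁) = 0.715287,  N(d₂) = 0.486311,  e^(−rT) = 0.907423
E₀ = V₀·N(d₁) − D·e^(−rT)·N(d₂)
   = 315.4643·0.715287 − 295.8816·0.907423·0.486311 = 95.077820
B₀ = V₀ − E₀ = 315.4643 − 95.077820 = 220.386480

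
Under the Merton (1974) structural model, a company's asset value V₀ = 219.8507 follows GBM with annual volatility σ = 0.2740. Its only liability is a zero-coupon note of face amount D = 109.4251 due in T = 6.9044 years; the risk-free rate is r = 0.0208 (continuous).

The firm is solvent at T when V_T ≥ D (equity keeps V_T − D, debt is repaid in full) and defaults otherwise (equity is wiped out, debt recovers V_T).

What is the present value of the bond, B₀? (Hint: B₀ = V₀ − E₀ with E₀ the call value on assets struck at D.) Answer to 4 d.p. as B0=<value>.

d₁ = [ln(V₀/D) + (r + σ²/2)T] / (σ√T)
   = [ln(219.8507/109.4251) + (0.0208 + 0.5·0.2740²)·6.9044] / (0.2740·√6.9044)
   = [0.697708 + 0.402789] / 0.719969 = 1.528535
d₂ = d₁ − σ√T = 1.528535 − 0.719969 = 0.808567
N(d₁) = 0.936810,  N(d₂) = 0.790618,  e^(−rT) = 0.866224
E₀ = V₀·N(d₁) − D·e^(−rT)·N(d₂)
   = 219.8507·0.936810 − 109.4251·0.866224·0.790618 = 131.018341
B₀ = V₀ − E₀ = 219.8507 − 131.018341 = 88.832359

B0=88.8324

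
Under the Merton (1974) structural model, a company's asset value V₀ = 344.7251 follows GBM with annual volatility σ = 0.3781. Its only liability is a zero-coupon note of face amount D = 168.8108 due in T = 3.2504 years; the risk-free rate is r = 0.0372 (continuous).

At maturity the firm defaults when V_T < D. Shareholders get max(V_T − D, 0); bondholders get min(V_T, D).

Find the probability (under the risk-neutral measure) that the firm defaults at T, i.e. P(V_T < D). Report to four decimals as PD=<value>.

PD=0.1884

d₁ = [ln(V₀/D) + (r + σ²/2)T] / (σ√T)
   = [ln(344.7251/168.8108) + (0.0372 + 0.5·0.3781²)·3.2504] / (0.3781·√3.2504)
   = [0.713969 + 0.353253] / 0.681671 = 1.565595
d₂ = d₁ − σ√T = 1.565595 − 0.681671 = 0.883924
risk-neutral PD = N(−d₂) = N(-0.883924) = 0.188369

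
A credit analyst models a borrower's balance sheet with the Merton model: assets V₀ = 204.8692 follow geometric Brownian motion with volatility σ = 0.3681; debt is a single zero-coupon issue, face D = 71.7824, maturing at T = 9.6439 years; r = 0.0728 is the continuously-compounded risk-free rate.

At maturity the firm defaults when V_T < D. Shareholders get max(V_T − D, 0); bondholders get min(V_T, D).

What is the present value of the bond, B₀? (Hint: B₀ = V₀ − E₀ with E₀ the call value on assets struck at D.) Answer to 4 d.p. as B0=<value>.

d₁ = [ln(V₀/D) + (r + σ²/2)T] / (σ√T)
   = [ln(204.8692/71.7824) + (0.0728 + 0.5·0.3681²)·9.6439] / (0.3681·√9.6439)
   = [1.048732 + 1.355439] / 1.143121 = 2.103164
d₂ = d₁ − σ√T = 2.103164 − 1.143121 = 0.960043
N(d₁) = 0.982274,  N(d₂) = 0.831483,  e^(−rT) = 0.495556
E₀ = V₀·N(d₁) − D·e^(−rT)·N(d₂)
   = 204.8692·0.982274 − 71.7824·0.495556·0.831483 = 171.660089
B₀ = V₀ − E₀ = 204.8692 − 171.660089 = 33.209111

B0=33.2091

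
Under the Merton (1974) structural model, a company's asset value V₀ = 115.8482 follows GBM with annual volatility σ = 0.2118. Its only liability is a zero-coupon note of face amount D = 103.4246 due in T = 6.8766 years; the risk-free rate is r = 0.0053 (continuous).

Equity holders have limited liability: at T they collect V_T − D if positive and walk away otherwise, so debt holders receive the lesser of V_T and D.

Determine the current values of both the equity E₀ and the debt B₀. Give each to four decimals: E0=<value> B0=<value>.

E0=32.4716 B0=83.3766

d₁ = [ln(V₀/D) + (r + σ²/2)T] / (σ√T)
   = [ln(115.8482/103.4246) + (0.0053 + 0.5·0.2118²)·6.8766] / (0.2118·√6.8766)
   = [0.113438 + 0.190686] / 0.555409 = 0.547567
d₂ = d₁ − σ√T = 0.547567 − 0.555409 = -0.007842
N(d₁) = 0.708005,  N(d₂) = 0.496871,  e^(−rT) = 0.964210
E₀ = V₀·N(d₁) − D·e^(−rT)·N(d₂)
   = 115.8482·0.708005 − 103.4246·0.964210·0.496871 = 32.471599
B₀ = V₀ − E₀ = 115.8482 − 32.471599 = 83.376601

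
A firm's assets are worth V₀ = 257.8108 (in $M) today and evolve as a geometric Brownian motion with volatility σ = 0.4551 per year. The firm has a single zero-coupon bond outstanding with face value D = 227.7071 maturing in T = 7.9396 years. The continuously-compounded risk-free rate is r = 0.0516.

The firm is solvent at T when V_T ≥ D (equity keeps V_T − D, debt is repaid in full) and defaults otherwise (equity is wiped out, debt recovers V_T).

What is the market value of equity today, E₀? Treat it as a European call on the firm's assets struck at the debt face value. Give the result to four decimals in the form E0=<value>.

d₁ = [ln(V₀/D) + (r + σ²/2)T] / (σ√T)
   = [ln(257.8108/227.7071) + (0.0516 + 0.5·0.4551²)·7.9396] / (0.4551·√7.9396)
   = [0.124166 + 1.231892] / 1.282349 = 1.057480
d₂ = d₁ − σ√T = 1.057480 − 1.282349 = -0.224869
N(d₁) = 0.854854,  N(d₂) = 0.411041,  e^(−rT) = 0.663860
E₀ = V₀·N(d₁) − D·e^(−rT)·N(d₂)
   = 257.8108·0.854854 − 227.7071·0.663860·0.411041 = 158.255252

E0=158.2553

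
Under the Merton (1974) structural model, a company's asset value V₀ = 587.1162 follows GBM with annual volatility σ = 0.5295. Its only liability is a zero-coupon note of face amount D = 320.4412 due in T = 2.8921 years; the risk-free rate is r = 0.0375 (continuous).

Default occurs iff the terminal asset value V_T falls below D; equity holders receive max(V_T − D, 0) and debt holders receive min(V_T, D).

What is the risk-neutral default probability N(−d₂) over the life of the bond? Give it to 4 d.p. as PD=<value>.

PD=0.3659

d₁ = [ln(V₀/D) + (r + σ²/2)T] / (σ√T)
   = [ln(587.1162/320.4412) + (0.0375 + 0.5·0.5295²)·2.8921] / (0.5295·√2.8921)
   = [0.605524 + 0.513883] / 0.900477 = 1.243127
d₂ = d₁ − σ√T = 1.243127 − 0.900477 = 0.342650
risk-neutral PD = N(−d₂) = N(-0.342650) = 0.365931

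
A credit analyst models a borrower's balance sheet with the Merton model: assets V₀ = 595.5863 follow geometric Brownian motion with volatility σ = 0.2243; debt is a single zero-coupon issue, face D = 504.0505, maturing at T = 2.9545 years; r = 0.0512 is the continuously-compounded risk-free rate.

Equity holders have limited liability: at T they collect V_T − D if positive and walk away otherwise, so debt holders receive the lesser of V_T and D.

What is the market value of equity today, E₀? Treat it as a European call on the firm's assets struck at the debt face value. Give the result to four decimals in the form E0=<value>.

E0=184.5653

d₁ = [ln(V₀/D) + (r + σ²/2)T] / (σ√T)
   = [ln(595.5863/504.0505) + (0.0512 + 0.5·0.2243²)·2.9545] / (0.2243·√2.9545)
   = [0.166870 + 0.225592] / 0.385542 = 1.017948
d₂ = d₁ − σ√T = 1.017948 − 0.385542 = 0.632407
N(d₁) = 0.845649,  N(d₂) = 0.736439,  e^(−rT) = 0.859615
E₀ = V₀·N(d₁) − D·e^(−rT)·N(d₂)
   = 595.5863·0.845649 − 504.0505·0.859615·0.736439 = 184.565348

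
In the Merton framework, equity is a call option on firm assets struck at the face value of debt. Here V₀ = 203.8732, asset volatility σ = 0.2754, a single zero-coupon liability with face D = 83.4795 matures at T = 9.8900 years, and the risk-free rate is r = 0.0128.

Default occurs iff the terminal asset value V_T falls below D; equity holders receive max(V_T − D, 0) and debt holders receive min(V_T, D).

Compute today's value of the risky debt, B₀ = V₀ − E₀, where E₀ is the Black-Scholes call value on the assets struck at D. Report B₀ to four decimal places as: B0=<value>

B0=67.6967

d₁ = [ln(V₀/D) + (r + σ²/2)T] / (σ√T)
   = [ln(203.8732/83.4795) + (0.0128 + 0.5·0.2754²)·9.8900] / (0.2754·√9.8900)
   = [0.892897 + 0.501646] / 0.866088 = 1.610163
d₂ = d₁ − σ√T = 1.610163 − 0.866088 = 0.744075
N(d₁) = 0.946319,  N(d₂) = 0.771585,  e^(−rT) = 0.881093
E₀ = V₀·N(d₁) − D·e^(−rT)·N(d₂)
   = 203.8732·0.946319 − 83.4795·0.881093·0.771585 = 136.176544
B₀ = V₀ − E₀ = 203.8732 − 136.176544 = 67.696656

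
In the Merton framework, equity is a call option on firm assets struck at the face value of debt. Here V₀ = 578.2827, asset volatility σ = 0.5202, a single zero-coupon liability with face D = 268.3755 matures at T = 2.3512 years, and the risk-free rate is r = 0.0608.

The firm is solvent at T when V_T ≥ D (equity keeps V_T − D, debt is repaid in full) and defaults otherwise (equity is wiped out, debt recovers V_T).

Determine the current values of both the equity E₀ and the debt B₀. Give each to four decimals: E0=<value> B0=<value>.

d₁ = [ln(V₀/D) + (r + σ²/2)T] / (σ√T)
   = [ln(578.2827/268.3755) + (0.0608 + 0.5·0.5202²)·2.3512] / (0.5202·√2.3512)
   = [0.767676 + 0.461080] / 0.797655 = 1.540460
d₂ = d₁ − σ√T = 1.540460 − 0.797655 = 0.742805
N(d₁) = 0.938276,  N(d₂) = 0.771200,  e^(−rT) = 0.866795
E₀ = V₀·N(d₁) − D·e^(−rT)·N(d₂)
   = 578.2827·0.938276 − 268.3755·0.866795·0.771200 = 363.187122
B₀ = V₀ − E₀ = 578.2827 − 363.187122 = 215.095578

E0=363.1871 B0=215.0956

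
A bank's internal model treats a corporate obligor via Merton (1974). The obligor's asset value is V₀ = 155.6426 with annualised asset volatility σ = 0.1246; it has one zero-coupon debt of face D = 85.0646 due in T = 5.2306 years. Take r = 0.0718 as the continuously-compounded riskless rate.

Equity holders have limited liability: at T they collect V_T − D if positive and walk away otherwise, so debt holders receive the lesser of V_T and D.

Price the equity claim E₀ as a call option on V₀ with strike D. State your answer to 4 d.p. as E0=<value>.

d₁ = [ln(V₀/D) + (r + σ²/2)T] / (σ√T)
   = [ln(155.6426/85.0646) + (0.0718 + 0.5·0.1246²)·5.2306] / (0.1246·√5.2306)
   = [0.604151 + 0.416160] / 0.284966 = 3.580461
d₂ = d₁ − σ√T = 3.580461 − 0.284966 = 3.295495
N(d₁) = 0.999829,  N(d₂) = 0.999509,  e^(−rT) = 0.686907
E₀ = V₀·N(d₁) − D·e^(−rT)·N(d₂)
   = 155.6426·0.999829 − 85.0646·0.686907·0.999509 = 97.213185

E0=97.2132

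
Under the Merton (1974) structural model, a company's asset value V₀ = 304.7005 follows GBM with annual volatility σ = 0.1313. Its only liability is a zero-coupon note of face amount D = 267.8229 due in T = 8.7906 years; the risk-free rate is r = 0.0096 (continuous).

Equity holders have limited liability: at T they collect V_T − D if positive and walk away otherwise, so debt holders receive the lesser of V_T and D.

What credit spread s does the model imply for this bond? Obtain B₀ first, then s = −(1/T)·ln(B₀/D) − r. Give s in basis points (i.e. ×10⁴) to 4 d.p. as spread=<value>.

d₁ = [ln(V₀/D) + (r + σ²/2)T] / (σ√T)
   = [ln(304.7005/267.8229) + (0.0096 + 0.5·0.1313²)·8.7906] / (0.1313·√8.7906)
   = [0.129003 + 0.160163] / 0.389291 = 0.742804
d₂ = d₁ − σ√T = 0.742804 − 0.389291 = 0.353514
N(d₁) = 0.771200,  N(d₂) = 0.638148,  e^(−rT) = 0.919073
E₀ = V₀·N(d₁) − D·e^(−rT)·N(d₂)
   = 304.7005·0.771200 − 267.8229·0.919073·0.638148 = 77.905570
B₀ = V₀ − E₀ = 304.7005 − 77.905570 = 226.794930
spread = −(1/T)·ln(B₀/D) − r = −(1/8.7906)·ln(226.794930/267.8229) − 0.0096 = 0.00931563
in basis points: 0.00931563 × 10⁴ = 93.1563 bp

spread=93.1563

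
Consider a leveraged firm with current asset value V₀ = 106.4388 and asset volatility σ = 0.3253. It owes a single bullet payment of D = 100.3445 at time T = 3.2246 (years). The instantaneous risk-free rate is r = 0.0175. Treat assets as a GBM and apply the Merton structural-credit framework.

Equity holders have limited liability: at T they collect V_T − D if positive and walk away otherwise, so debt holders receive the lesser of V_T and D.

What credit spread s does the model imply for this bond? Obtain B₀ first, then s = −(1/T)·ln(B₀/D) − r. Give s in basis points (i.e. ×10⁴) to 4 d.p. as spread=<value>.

spread=643.0339

d₁ = [ln(V₀/D) + (r + σ²/2)T] / (σ√T)
   = [ln(106.4388/100.3445) + (0.0175 + 0.5·0.3253²)·3.2246] / (0.3253·√3.2246)
   = [0.058961 + 0.227044] / 0.584147 = 0.489612
d₂ = d₁ − σ√T = 0.489612 − 0.584147 = -0.094535
N(d₁) = 0.687796,  N(d₂) = 0.462342,  e^(−rT) = 0.945132
E₀ = V₀·N(d₁) − D·e^(−rT)·N(d₂)
   = 106.4388·0.687796 − 100.3445·0.945132·0.462342 = 29.360171
B₀ = V₀ − E₀ = 106.4388 − 29.360171 = 77.078629
spread = −(1/T)·ln(B₀/D) − r = −(1/3.2246)·ln(77.078629/100.3445) − 0.0175 = 0.06430339
in basis points: 0.06430339 × 10⁴ = 643.0339 bp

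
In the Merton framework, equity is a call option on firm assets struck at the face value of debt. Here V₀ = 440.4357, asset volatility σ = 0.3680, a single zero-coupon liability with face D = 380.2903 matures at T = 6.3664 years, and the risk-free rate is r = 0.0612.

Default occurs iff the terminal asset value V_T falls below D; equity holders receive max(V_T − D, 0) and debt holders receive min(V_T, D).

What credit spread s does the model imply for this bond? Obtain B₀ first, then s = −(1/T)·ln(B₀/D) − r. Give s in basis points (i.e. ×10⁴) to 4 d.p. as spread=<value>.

d₁ = [ln(V₀/D) + (r + σ²/2)T] / (σ√T)
   = [ln(440.4357/380.2903) + (0.0612 + 0.5·0.3680²)·6.3664] / (0.3680·√6.3664)
   = [0.146830 + 0.820705] / 0.928528 = 1.042010
d₂ = d₁ − σ√T = 1.042010 − 0.928528 = 0.113482
N(d₁) = 0.851296,  N(d₂) = 0.545176,  e^(−rT) = 0.677312
E₀ = V₀·N(d₁) − D·e^(−rT)·N(d₂)
   = 440.4357·0.851296 − 380.2903·0.677312·0.545176 = 234.517618
B₀ = V₀ − E₀ = 440.4357 − 234.517618 = 205.918082
spread = −(1/T)·ln(B₀/D) − r = −(1/6.3664)·ln(205.918082/380.2903) − 0.0612 = 0.03515846
in basis points: 0.03515846 × 10⁴ = 351.5846 bp

spread=351.5846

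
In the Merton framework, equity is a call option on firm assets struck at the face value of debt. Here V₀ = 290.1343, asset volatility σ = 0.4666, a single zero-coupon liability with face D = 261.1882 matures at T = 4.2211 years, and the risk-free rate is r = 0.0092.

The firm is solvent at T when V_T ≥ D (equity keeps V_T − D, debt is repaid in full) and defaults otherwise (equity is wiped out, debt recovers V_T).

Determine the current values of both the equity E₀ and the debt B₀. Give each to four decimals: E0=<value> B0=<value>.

d₁ = [ln(V₀/D) + (r + σ²/2)T] / (σ√T)
   = [ln(290.1343/261.1882) + (0.0092 + 0.5·0.4666²)·4.2211] / (0.4666·√4.2211)
   = [0.105103 + 0.498334] / 0.958644 = 0.629468
d₂ = d₁ − σ√T = 0.629468 − 0.958644 = -0.329176
N(d₁) = 0.735479,  N(d₂) = 0.371011,  e^(−rT) = 0.961910
E₀ = V₀·N(d₁) − D·e^(−rT)·N(d₂)
   = 290.1343·0.735479 − 261.1882·0.961910·0.371011 = 120.174881
B₀ = V₀ − E₀ = 290.1343 − 120.174881 = 169.959419

E0=120.1749 B0=169.9594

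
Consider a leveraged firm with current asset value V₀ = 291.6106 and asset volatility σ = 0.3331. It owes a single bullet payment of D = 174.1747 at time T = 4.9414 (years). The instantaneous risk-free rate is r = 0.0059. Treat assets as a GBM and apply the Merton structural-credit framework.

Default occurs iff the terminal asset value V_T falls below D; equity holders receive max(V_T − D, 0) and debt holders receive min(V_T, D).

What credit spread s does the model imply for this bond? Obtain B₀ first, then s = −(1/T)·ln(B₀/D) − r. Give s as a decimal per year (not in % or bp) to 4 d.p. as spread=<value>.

d₁ = [ln(V₀/D) + (r + σ²/2)T] / (σ√T)
   = [ln(291.6106/174.1747) + (0.0059 + 0.5·0.3331²)·4.9414] / (0.3331·√4.9414)
   = [0.515361 + 0.303292] / 0.740457 = 1.105605
d₂ = d₁ − σ√T = 1.105605 − 0.740457 = 0.365149
N(d₁) = 0.865551,  N(d₂) = 0.642500,  e^(−rT) = 0.971267
E₀ = V₀·N(d₁) − D·e^(−rT)·N(d₂)
   = 291.6106·0.865551 − 174.1747·0.971267·0.642500 = 143.712201
B₀ = V₀ − E₀ = 291.6106 − 143.712201 = 147.898399
spread = −(1/T)·ln(B₀/D) − r = −(1/4.9414)·ln(147.898399/174.1747) − 0.0059 = 0.02719452

spread=0.0272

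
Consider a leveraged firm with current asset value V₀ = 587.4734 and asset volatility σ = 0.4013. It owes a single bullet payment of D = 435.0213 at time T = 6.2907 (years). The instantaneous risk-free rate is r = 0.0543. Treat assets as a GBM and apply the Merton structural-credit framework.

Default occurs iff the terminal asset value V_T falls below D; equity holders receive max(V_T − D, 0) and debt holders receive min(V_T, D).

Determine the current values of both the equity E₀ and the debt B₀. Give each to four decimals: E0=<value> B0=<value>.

d₁ = [ln(V₀/D) + (r + σ²/2)T] / (σ√T)
   = [ln(587.4734/435.0213) + (0.0543 + 0.5·0.4013²)·6.2907] / (0.4013·√6.2907)
   = [0.300436 + 0.848117] / 1.006511 = 1.141123
d₂ = d₁ − σ√T = 1.141123 − 1.006511 = 0.134612
N(d₁) = 0.873091,  N(d₂) = 0.553541,  e^(−rT) = 0.710643
E₀ = V₀·N(d₁) − D·e^(−rT)·N(d₂)
   = 587.4734·0.873091 − 435.0213·0.710643·0.553541 = 341.793298
B₀ = V₀ − E₀ = 587.4734 − 341.793298 = 245.680102

E0=341.7933 B0=245.6801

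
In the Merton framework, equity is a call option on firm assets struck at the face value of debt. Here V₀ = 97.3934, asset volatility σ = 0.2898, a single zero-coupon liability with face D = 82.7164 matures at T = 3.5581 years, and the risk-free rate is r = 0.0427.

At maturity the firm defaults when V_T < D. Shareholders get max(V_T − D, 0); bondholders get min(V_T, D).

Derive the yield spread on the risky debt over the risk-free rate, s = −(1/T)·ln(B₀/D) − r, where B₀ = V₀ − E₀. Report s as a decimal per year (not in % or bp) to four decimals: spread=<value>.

d₁ = [ln(V₀/D) + (r + σ²/2)T] / (σ√T)
   = [ln(97.3934/82.7164) + (0.0427 + 0.5·0.2898²)·3.5581] / (0.2898·√3.5581)
   = [0.163341 + 0.301343] / 0.546648 = 0.850060
d₂ = d₁ − σ√T = 0.850060 − 0.546648 = 0.303412
N(d₁) = 0.802354,  N(d₂) = 0.619212,  e^(−rT) = 0.859048
E₀ = V₀·N(d₁) − D·e^(−rT)·N(d₂)
   = 97.3934·0.802354 − 82.7164·0.859048·0.619212 = 34.144432
B₀ = V₀ − E₀ = 97.3934 − 34.144432 = 63.248968
spread = −(1/T)·ln(B₀/D) − r = −(1/3.5581)·ln(63.248968/82.7164) − 0.0427 = 0.03271639

spread=0.0327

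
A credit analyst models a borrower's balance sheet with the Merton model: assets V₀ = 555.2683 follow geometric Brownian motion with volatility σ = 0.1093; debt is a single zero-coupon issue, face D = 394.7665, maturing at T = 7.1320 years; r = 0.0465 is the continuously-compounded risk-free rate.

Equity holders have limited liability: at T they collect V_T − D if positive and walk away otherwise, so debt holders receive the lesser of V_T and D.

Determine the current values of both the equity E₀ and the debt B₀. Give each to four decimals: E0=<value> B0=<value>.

d₁ = [ln(V₀/D) + (r + σ²/2)T] / (σ√T)
   = [ln(555.2683/394.7665) + (0.0465 + 0.5·0.1093²)·7.1320] / (0.1093·√7.1320)
   = [0.341157 + 0.374239] / 0.291894 = 2.450873
d₂ = d₁ − σ√T = 2.450873 − 0.291894 = 2.158978
N(d₁) = 0.992874,  N(d₂) = 0.984574,  e^(−rT) = 0.717747
E₀ = V₀·N(d₁) − D·e^(−rT)·N(d₂)
   = 555.2683·0.992874 − 394.7665·0.717747·0.984574 = 272.340036
B₀ = V₀ − E₀ = 555.2683 − 272.340036 = 282.928264

E0=272.3400 B0=282.9283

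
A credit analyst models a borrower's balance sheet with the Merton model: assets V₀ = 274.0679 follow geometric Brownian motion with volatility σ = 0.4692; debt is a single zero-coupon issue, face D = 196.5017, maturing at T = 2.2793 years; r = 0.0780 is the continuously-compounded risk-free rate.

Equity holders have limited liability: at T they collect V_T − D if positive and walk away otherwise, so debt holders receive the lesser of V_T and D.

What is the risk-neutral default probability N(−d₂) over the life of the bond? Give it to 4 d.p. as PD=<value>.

PD=0.3570

d₁ = [ln(V₀/D) + (r + σ²/2)T] / (σ√T)
   = [ln(274.0679/196.5017) + (0.0780 + 0.5·0.4692²)·2.2793] / (0.4692·√2.2793)
   = [0.332705 + 0.428678] / 0.708368 = 1.074841
d₂ = d₁ − σ√T = 1.074841 − 0.708368 = 0.366473
risk-neutral PD = N(−d₂) = N(-0.366473) = 0.357006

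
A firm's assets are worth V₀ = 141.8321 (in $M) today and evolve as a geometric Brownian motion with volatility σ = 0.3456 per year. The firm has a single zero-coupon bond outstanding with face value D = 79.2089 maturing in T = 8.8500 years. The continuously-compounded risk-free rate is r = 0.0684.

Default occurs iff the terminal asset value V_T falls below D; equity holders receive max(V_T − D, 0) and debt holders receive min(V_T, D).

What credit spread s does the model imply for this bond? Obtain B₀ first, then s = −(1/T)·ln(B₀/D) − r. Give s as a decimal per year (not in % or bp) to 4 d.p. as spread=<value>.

d₁ = [ln(V₀/D) + (r + σ²/2)T] / (σ√T)
   = [ln(141.8321/79.2089) + (0.0684 + 0.5·0.3456²)·8.8500] / (0.3456·√8.8500)
   = [0.582555 + 1.133859] / 1.028124 = 1.669463
d₂ = d₁ − σ√T = 1.669463 − 1.028124 = 0.641339
N(d₁) = 0.952487,  N(d₂) = 0.739349,  e^(−rT) = 0.545889
E₀ = V₀·N(d₁) − D·e^(−rT)·N(d₂)
   = 141.8321·0.952487 − 79.2089·0.545889·0.739349 = 103.124364
B₀ = V₀ − E₀ = 141.8321 − 103.124364 = 38.707736
spread = −(1/T)·ln(B₀/D) − r = −(1/8.8500)·ln(38.707736/79.2089) − 0.0684 = 0.01250951

spread=0.0125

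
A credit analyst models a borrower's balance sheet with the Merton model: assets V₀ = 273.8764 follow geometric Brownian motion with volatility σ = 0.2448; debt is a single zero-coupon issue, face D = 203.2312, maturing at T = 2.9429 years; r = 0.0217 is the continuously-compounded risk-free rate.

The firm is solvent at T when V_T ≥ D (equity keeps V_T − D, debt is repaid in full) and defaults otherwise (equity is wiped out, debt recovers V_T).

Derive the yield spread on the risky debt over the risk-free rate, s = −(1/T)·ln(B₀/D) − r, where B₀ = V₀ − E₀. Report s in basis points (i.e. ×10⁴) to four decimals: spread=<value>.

d₁ = [ln(V₀/D) + (r + σ²/2)T] / (σ√T)
   = [ln(273.8764/203.2312) + (0.0217 + 0.5·0.2448²)·2.9429] / (0.2448·√2.9429)
   = [0.298333 + 0.152041] / 0.419952 = 1.072441
d₂ = d₁ − σ√T = 1.072441 − 0.419952 = 0.652489
N(d₁) = 0.858239,  N(d₂) = 0.742957,  e^(−rT) = 0.938135
E₀ = V₀·N(d₁) − D·e^(−rT)·N(d₂)
   = 273.8764·0.858239 − 203.2312·0.938135·0.742957 = 93.400367
B₀ = V₀ − E₀ = 273.8764 − 93.400367 = 180.476033
spread = −(1/T)·ln(B₀/D) − r = −(1/2.9429)·ln(180.476033/203.2312) − 0.0217 = 0.01865008
in basis points: 0.01865008 × 10⁴ = 186.5008 bp

spread=186.5008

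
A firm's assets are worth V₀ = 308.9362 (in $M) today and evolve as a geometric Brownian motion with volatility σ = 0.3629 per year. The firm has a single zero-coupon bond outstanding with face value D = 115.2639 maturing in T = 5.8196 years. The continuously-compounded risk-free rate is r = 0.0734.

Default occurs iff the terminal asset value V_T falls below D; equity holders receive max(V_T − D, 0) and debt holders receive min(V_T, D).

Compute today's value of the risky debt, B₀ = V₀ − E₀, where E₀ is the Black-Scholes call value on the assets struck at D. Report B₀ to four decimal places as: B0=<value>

B0=72.3987

d₁ = [ln(V₀/D) + (r + σ²/2)T] / (σ√T)
   = [ln(308.9362/115.2639) + (0.0734 + 0.5·0.3629²)·5.8196] / (0.3629·√5.8196)
   = [0.985911 + 0.810369] / 0.875454 = 2.051825
d₂ = d₁ − σ√T = 2.051825 − 0.875454 = 1.176371
N(d₁) = 0.979907,  N(d₂) = 0.880277,  e^(−rT) = 0.652360
E₀ = V₀·N(d₁) − D·e^(−rT)·N(d₂)
   = 308.9362·0.979907 − 115.2639·0.652360·0.880277 = 236.537507
B₀ = V₀ − E₀ = 308.9362 − 236.537507 = 72.398693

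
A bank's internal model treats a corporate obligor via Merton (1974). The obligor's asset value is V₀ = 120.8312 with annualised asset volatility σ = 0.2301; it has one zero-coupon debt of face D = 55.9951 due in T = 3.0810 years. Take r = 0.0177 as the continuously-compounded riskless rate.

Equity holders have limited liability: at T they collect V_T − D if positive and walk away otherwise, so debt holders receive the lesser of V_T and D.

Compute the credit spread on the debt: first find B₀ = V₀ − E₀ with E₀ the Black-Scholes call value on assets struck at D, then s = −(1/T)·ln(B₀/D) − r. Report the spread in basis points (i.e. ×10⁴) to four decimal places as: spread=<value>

spread=14.9048

d₁ = [ln(V₀/D) + (r + σ²/2)T] / (σ√T)
   = [ln(120.8312/55.9951) + (0.0177 + 0.5·0.2301²)·3.0810] / (0.2301·√3.0810)
   = [0.769130 + 0.136097] / 0.403889 = 2.241275
d₂ = d₁ − σ√T = 2.241275 − 0.403889 = 1.837386
N(d₁) = 0.987496,  N(d₂) = 0.966924,  e^(−rT) = 0.946927
E₀ = V₀·N(d₁) − D·e^(−rT)·N(d₂)
   = 120.8312·0.987496 − 55.9951·0.946927·0.966924 = 68.050884
B₀ = V₀ − E₀ = 120.8312 − 68.050884 = 52.780316
spread = −(1/T)·ln(B₀/D) − r = −(1/3.0810)·ln(52.780316/55.9951) − 0.0177 = 0.00149048
in basis points: 0.00149048 × 10⁴ = 14.9048 bp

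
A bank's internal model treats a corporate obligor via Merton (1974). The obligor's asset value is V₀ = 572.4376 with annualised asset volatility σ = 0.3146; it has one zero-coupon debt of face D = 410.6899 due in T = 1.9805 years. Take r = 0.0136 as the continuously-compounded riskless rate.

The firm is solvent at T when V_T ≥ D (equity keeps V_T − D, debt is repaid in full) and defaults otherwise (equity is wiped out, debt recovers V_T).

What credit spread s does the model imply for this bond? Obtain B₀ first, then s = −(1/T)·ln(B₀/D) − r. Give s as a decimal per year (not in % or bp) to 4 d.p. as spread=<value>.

spread=0.0321

d₁ = [ln(V₀/D) + (r + σ²/2)T] / (σ√T)
   = [ln(572.4376/410.6899) + (0.0136 + 0.5·0.3146²)·1.9805] / (0.3146·√1.9805)
   = [0.332065 + 0.124943] / 0.442737 = 1.032233
d₂ = d₁ − σ√T = 1.032233 − 0.442737 = 0.589496
N(d₁) = 0.849019,  N(d₂) = 0.722236,  e^(−rT) = 0.973425
E₀ = V₀·N(d₁) − D·e^(−rT)·N(d₂)
   = 572.4376·0.849019 − 410.6899·0.973425·0.722236 = 197.277882
B₀ = V₀ − E₀ = 572.4376 − 197.277882 = 375.159718
spread = −(1/T)·ln(B₀/D) − r = −(1/1.9805)·ln(375.159718/410.6899) − 0.0136 = 0.03208876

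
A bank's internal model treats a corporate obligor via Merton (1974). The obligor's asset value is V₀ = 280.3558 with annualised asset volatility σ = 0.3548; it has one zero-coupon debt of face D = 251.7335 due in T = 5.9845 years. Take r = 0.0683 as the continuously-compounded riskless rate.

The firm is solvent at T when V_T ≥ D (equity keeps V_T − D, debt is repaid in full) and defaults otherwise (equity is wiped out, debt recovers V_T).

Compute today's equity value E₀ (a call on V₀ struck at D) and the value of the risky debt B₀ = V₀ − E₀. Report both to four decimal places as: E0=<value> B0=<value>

d₁ = [ln(V₀/D) + (r + σ²/2)T] / (σ√T)
   = [ln(280.3558/251.7335) + (0.0683 + 0.5·0.3548²)·5.9845] / (0.3548·√5.9845)
   = [0.107689 + 0.785415] / 0.867956 = 1.028974
d₂ = d₁ − σ√T = 1.028974 − 0.867956 = 0.161018
N(d₁) = 0.848254,  N(d₂) = 0.563960,  e^(−rT) = 0.664486
E₀ = V₀·N(d₁) − D·e^(−rT)·N(d₂)
   = 280.3558·0.848254 − 251.7335·0.664486·0.563960 = 143.477347
B₀ = V₀ − E₀ = 280.3558 − 143.477347 = 136.878453

E0=143.4773 B0=136.8785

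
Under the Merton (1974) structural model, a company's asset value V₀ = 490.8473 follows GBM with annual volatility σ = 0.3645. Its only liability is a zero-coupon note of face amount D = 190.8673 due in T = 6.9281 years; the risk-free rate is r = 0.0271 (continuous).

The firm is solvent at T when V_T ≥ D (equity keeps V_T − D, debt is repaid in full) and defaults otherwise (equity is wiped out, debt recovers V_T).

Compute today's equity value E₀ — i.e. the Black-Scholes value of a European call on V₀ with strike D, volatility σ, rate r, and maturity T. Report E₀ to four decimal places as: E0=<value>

d₁ = [ln(V₀/D) + (r + σ²/2)T] / (σ√T)
   = [ln(490.8473/190.8673) + (0.0271 + 0.5·0.3645²)·6.9281] / (0.3645·√6.9281)
   = [0.944555 + 0.647986] / 0.959411 = 1.659915
d₂ = d₁ − σ√T = 1.659915 − 0.959411 = 0.700505
N(d₁) = 0.951534,  N(d₂) = 0.758194,  e^(−rT) = 0.828821
E₀ = V₀·N(d₁) − D·e^(−rT)·N(d₂)
   = 490.8473·0.951534 − 190.8673·0.828821·0.758194 = 347.115727

E0=347.1157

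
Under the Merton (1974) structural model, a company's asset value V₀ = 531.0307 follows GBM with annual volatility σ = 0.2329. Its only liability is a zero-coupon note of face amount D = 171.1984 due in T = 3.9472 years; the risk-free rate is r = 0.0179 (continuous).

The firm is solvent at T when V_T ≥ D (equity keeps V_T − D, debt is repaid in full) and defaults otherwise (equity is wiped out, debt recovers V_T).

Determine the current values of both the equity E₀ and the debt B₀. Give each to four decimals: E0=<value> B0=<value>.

E0=371.7042 B0=159.3265

d₁ = [ln(V₀/D) + (r + σ²/2)T] / (σ√T)
   = [ln(531.0307/171.1984) + (0.0179 + 0.5·0.2329²)·3.9472] / (0.2329·√3.9472)
   = [1.131997 + 0.177708] / 0.462716 = 2.830474
d₂ = d₁ − σ√T = 2.830474 − 0.462716 = 2.367759
N(d₁) = 0.997676,  N(d₂) = 0.991052,  e^(−rT) = 0.931783
E₀ = V₀·N(d₁) − D·e^(−rT)·N(d₂)
   = 531.0307·0.997676 − 171.1984·0.931783·0.991052 = 371.704180
B₀ = V₀ − E₀ = 531.0307 − 371.704180 = 159.326520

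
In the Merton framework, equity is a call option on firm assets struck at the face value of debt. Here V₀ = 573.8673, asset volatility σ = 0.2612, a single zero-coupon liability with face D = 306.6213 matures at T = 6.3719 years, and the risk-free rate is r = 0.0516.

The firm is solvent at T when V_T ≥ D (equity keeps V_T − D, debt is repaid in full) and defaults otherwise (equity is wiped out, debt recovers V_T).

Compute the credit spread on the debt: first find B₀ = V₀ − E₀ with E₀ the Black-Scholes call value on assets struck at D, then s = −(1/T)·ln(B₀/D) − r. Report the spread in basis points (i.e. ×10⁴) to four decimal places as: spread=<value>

spread=53.6554

d₁ = [ln(V₀/D) + (r + σ²/2)T] / (σ√T)
   = [ln(573.8673/306.6213) + (0.0516 + 0.5·0.2612²)·6.3719] / (0.2612·√6.3719)
   = [0.626785 + 0.546153] / 0.659337 = 1.778964
d₂ = d₁ − σ√T = 1.778964 − 0.659337 = 1.119627
N(d₁) = 0.962377,  N(d₂) = 0.868564,  e^(−rT) = 0.719794
E₀ = V₀·N(d₁) − D·e^(−rT)·N(d₂)
   = 573.8673·0.962377 − 306.6213·0.719794·0.868564 = 360.581151
B₀ = V₀ − E₀ = 573.8673 − 360.581151 = 213.286149
spread = −(1/T)·ln(B₀/D) − r = −(1/6.3719)·ln(213.286149/306.6213) − 0.0516 = 0.00536554
in basis points: 0.00536554 × 10⁴ = 53.6554 bp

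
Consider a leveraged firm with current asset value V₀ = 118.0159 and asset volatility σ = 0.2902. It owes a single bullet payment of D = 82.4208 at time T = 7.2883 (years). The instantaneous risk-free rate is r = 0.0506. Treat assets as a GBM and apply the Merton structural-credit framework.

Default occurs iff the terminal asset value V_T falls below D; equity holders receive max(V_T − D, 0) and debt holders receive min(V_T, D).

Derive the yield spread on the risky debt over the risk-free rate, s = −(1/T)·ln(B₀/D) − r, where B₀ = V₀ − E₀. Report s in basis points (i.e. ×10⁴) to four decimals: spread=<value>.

spread=148.1819

d₁ = [ln(V₀/D) + (r + σ²/2)T] / (σ√T)
   = [ln(118.0159/82.4208) + (0.0506 + 0.5·0.2902²)·7.2883] / (0.2902·√7.2883)
   = [0.358982 + 0.675684] / 0.783449 = 1.320655
d₂ = d₁ − σ√T = 1.320655 − 0.783449 = 0.537206
N(d₁) = 0.906692,  N(d₂) = 0.704437,  e^(−rT) = 0.691572
E₀ = V₀·N(d₁) − D·e^(−rT)·N(d₂)
   = 118.0159·0.906692 − 82.4208·0.691572·0.704437 = 66.851169
B₀ = V₀ − E₀ = 118.0159 − 66.851169 = 51.164731
spread = −(1/T)·ln(B₀/D) − r = −(1/7.2883)·ln(51.164731/82.4208) − 0.0506 = 0.01481819
in basis points: 0.01481819 × 10⁴ = 148.1819 bp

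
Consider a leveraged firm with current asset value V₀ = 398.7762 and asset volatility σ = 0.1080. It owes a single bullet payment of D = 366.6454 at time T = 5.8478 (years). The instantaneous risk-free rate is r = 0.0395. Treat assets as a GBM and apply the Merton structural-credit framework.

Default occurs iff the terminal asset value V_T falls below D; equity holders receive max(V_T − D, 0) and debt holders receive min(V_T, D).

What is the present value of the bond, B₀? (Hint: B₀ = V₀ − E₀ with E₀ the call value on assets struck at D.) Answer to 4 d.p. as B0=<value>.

B0=286.1232

d₁ = [ln(V₀/D) + (r + σ²/2)T] / (σ√T)
   = [ln(398.7762/366.6454) + (0.0395 + 0.5·0.1080²)·5.8478] / (0.1080·√5.8478)
   = [0.084005 + 0.265092] / 0.261168 = 1.336678
d₂ = d₁ − σ√T = 1.336678 − 0.261168 = 1.075510
N(d₁) = 0.909336,  N(d₂) = 0.858927,  e^(−rT) = 0.793749
E₀ = V₀·N(d₁) − D·e^(−rT)·N(d₂)
   = 398.7762·0.909336 − 366.6454·0.793749·0.858927 = 112.652966
B₀ = V₀ − E₀ = 398.7762 − 112.652966 = 286.123234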